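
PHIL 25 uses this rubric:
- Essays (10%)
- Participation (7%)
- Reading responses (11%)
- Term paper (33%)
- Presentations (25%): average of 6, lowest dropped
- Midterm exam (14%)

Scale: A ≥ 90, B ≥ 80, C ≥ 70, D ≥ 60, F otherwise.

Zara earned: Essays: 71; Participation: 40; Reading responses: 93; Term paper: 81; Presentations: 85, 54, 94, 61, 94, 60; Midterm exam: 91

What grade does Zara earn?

Presentations: drop 54 → average of remaining 5 = 394/5 = 78.8
Weighted total:
  Essays 71 × 0.1 = 7.1
  Participation 40 × 0.07 = 2.8
  Reading responses 93 × 0.11 = 10.23
  Term paper 81 × 0.33 = 26.73
  Presentations 78.8 × 0.25 = 19.7
  Midterm exam 91 × 0.14 = 12.74
Sum = 79.3
79.3 is ≥ 70 and < 80 → C

C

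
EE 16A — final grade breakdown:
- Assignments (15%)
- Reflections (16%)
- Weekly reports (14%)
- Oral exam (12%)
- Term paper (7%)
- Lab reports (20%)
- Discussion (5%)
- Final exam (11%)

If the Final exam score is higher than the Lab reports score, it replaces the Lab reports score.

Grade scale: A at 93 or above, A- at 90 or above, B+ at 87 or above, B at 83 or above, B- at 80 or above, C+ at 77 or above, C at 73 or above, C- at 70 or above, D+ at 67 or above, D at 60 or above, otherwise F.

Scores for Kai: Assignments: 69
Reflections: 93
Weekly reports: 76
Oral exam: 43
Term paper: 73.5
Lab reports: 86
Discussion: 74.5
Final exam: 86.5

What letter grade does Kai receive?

Final exam (86.5) > Lab reports (86), so Lab reports counts as 86.5.
Weighted total:
  Assignments 69 × 0.15 = 10.35
  Reflections 93 × 0.16 = 14.88
  Weekly reports 76 × 0.14 = 10.64
  Oral exam 43 × 0.12 = 5.16
  Term paper 73.5 × 0.07 = 5.145
  Lab reports 86.5 × 0.2 = 17.3
  Discussion 74.5 × 0.05 = 3.725
  Final exam 86.5 × 0.11 = 9.515
Sum = 76.715
76.715 is ≥ 73 and < 77 → C

C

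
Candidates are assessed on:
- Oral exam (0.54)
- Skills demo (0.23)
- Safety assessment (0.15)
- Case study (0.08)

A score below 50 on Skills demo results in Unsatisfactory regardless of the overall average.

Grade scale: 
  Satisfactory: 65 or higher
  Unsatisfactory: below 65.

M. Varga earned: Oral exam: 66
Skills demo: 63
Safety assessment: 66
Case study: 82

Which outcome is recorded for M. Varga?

Skills demo score 63 ≥ 50: minimum met.
Weighted total:
  Oral exam 66 × 0.54 = 35.64
  Skills demo 63 × 0.23 = 14.49
  Safety assessment 66 × 0.15 = 9.9
  Case study 82 × 0.08 = 6.56
Sum = 66.59
66.59 ≥ 65 → Satisfactory

Satisfactory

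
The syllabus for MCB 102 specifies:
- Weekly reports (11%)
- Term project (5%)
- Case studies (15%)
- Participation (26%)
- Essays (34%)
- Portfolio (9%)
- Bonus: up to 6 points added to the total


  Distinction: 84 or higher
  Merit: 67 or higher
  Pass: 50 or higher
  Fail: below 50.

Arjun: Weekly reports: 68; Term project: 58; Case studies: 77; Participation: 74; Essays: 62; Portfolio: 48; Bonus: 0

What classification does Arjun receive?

Weighted total:
  Weekly reports 68 × 0.11 = 7.48
  Term project 58 × 0.05 = 2.9
  Case studies 77 × 0.15 = 11.55
  Participation 74 × 0.26 = 19.24
  Essays 62 × 0.34 = 21.08
  Portfolio 48 × 0.09 = 4.32
Sum = 66.57
Bonus: 66.57 + 0 = 66.57
66.57 is ≥ 50 and < 67 → Pass

Pass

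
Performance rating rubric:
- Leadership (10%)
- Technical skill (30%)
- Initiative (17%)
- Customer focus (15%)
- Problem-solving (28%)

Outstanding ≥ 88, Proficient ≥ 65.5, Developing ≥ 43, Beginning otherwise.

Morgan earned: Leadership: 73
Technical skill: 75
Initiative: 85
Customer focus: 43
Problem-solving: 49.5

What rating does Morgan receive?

Weighted total:
  Leadership 73 × 0.1 = 7.3
  Technical skill 75 × 0.3 = 22.5
  Initiative 85 × 0.17 = 14.45
  Customer focus 43 × 0.15 = 6.45
  Problem-solving 49.5 × 0.28 = 13.86
Sum = 64.56
64.56 is ≥ 43 and < 65.5 → Developing

Developing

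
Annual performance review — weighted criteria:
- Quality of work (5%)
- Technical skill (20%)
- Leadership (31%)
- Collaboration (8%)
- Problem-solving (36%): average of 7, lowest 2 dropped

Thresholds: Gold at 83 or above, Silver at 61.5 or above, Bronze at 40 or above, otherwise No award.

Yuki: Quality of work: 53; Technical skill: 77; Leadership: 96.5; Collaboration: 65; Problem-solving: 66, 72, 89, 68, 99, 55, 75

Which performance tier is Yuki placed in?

Problem-solving: drop 55, 66 → average of remaining 5 = 403/5 = 80.6
Weighted total:
  Quality of work 53 × 0.05 = 2.65
  Technical skill 77 × 0.2 = 15.4
  Leadership 96.5 × 0.31 = 29.915
  Collaboration 65 × 0.08 = 5.2
  Problem-solving 80.6 × 0.36 = 29.016
Sum = 82.181
82.181 is ≥ 61.5 and < 83 → Silver

Silver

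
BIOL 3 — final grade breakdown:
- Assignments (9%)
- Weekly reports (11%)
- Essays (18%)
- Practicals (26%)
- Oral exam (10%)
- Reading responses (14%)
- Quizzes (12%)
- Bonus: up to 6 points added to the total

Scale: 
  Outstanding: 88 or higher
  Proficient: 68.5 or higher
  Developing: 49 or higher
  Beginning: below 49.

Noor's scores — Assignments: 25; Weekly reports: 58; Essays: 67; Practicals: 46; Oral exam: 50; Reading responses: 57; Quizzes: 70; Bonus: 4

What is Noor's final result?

Weighted total:
  Assignments 25 × 0.09 = 2.25
  Weekly reports 58 × 0.11 = 6.38
  Essays 67 × 0.18 = 12.06
  Practicals 46 × 0.26 = 11.96
  Oral exam 50 × 0.1 = 5
  Reading responses 57 × 0.14 = 7.98
  Quizzes 70 × 0.12 = 8.4
Sum = 54.03
Bonus: 54.03 + 4 = 58.03
58.03 is ≥ 49 and < 68.5 → Developing

Developing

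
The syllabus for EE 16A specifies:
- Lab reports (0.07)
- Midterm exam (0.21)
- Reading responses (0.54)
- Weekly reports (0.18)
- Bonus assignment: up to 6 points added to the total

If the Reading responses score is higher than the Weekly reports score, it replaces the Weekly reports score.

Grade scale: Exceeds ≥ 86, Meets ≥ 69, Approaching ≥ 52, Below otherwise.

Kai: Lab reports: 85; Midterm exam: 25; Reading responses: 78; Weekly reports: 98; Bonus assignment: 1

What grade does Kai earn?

Meets

Reading responses (78) ≤ Weekly reports (98), so Weekly reports stays at 98.
Weighted total:
  Lab reports 85 × 0.07 = 5.95
  Midterm exam 25 × 0.21 = 5.25
  Reading responses 78 × 0.54 = 42.12
  Weekly reports 98 × 0.18 = 17.64
Sum = 70.96
Bonus assignment: 70.96 + 1 = 71.96
71.96 is ≥ 69 and < 86 → Meets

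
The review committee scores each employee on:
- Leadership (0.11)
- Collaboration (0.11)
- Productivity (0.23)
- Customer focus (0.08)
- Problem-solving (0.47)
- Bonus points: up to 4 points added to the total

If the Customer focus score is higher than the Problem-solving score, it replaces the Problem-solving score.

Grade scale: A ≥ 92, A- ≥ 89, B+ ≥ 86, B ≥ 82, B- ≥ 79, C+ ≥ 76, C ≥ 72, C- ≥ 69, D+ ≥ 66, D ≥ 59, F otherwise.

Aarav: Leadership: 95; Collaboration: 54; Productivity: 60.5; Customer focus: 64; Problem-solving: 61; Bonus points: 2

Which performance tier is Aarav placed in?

Customer focus (64) > Problem-solving (61), so Problem-solving counts as 64.
Weighted total:
  Leadership 95 × 0.11 = 10.45
  Collaboration 54 × 0.11 = 5.94
  Productivity 60.5 × 0.23 = 13.915
  Customer focus 64 × 0.08 = 5.12
  Problem-solving 64 × 0.47 = 30.08
Sum = 65.505
Bonus points: 65.505 + 2 = 67.505
67.505 is ≥ 66 and < 69 → D+

D+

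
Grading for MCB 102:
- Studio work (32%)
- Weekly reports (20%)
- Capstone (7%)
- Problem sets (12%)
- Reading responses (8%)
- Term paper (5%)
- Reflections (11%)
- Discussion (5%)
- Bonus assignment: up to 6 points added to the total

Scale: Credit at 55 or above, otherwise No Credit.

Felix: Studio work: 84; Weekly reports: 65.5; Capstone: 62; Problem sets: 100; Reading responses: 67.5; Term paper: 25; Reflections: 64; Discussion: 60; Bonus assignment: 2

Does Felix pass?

Credit

Weighted total:
  Studio work 84 × 0.32 = 26.88
  Weekly reports 65.5 × 0.2 = 13.1
  Capstone 62 × 0.07 = 4.34
  Problem sets 100 × 0.12 = 12
  Reading responses 67.5 × 0.08 = 5.4
  Term paper 25 × 0.05 = 1.25
  Reflections 64 × 0.11 = 7.04
  Discussion 60 × 0.05 = 3
Sum = 73.01
Bonus assignment: 73.01 + 2 = 75.01
75.01 ≥ 55 → Credit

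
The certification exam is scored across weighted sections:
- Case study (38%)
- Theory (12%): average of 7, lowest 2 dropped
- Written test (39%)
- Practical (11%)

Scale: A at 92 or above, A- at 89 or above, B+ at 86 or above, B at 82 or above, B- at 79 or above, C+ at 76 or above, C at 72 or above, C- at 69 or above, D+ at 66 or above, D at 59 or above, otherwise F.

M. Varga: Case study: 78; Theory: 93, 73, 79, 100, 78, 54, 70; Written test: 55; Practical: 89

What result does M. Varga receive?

C-

Theory: drop 54, 70 → average of remaining 5 = 423/5 = 84.6
Weighted total:
  Case study 78 × 0.38 = 29.64
  Theory 84.6 × 0.12 = 10.152
  Written test 55 × 0.39 = 21.45
  Practical 89 × 0.11 = 9.79
Sum = 71.032
71.032 is ≥ 69 and < 72 → C-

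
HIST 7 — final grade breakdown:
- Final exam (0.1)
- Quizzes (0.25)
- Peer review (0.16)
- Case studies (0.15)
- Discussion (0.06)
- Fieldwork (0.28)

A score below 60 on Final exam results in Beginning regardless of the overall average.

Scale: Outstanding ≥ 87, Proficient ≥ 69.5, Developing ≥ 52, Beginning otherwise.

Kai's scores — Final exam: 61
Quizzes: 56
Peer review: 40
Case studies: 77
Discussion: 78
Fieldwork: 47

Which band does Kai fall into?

Final exam score 61 ≥ 60: minimum met.
Weighted total:
  Final exam 61 × 0.1 = 6.1
  Quizzes 56 × 0.25 = 14
  Peer review 40 × 0.16 = 6.4
  Case studies 77 × 0.15 = 11.55
  Discussion 78 × 0.06 = 4.68
  Fieldwork 47 × 0.28 = 13.16
Sum = 55.89
55.89 is ≥ 52 and < 69.5 → Developing

Developing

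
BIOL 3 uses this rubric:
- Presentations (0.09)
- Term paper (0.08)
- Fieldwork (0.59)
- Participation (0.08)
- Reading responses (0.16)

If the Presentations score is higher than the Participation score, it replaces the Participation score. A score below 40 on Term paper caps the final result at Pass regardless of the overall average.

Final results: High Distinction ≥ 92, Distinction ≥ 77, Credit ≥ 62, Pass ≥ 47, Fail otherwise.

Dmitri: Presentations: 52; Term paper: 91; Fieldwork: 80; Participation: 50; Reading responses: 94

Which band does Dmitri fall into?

Distinction

Presentations (52) > Participation (50), so Participation counts as 52.
Term paper score 91 ≥ 40: minimum met.
Weighted total:
  Presentations 52 × 0.09 = 4.68
  Term paper 91 × 0.08 = 7.28
  Fieldwork 80 × 0.59 = 47.2
  Participation 52 × 0.08 = 4.16
  Reading responses 94 × 0.16 = 15.04
Sum = 78.36
78.36 is ≥ 77 and < 92 → Distinction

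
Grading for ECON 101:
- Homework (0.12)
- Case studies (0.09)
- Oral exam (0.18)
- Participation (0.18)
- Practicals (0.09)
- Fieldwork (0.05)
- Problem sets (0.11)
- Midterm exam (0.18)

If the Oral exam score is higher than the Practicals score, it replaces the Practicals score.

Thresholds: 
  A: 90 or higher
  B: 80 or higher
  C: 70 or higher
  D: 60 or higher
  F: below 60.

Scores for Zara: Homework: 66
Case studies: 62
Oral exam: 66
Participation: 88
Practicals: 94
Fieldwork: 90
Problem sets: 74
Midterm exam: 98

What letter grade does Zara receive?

Oral exam (66) ≤ Practicals (94), so Practicals stays at 94.
Weighted total:
  Homework 66 × 0.12 = 7.92
  Case studies 62 × 0.09 = 5.58
  Oral exam 66 × 0.18 = 11.88
  Participation 88 × 0.18 = 15.84
  Practicals 94 × 0.09 = 8.46
  Fieldwork 90 × 0.05 = 4.5
  Problem sets 74 × 0.11 = 8.14
  Midterm exam 98 × 0.18 = 17.64
Sum = 79.96
79.96 is ≥ 70 and < 80 → C

C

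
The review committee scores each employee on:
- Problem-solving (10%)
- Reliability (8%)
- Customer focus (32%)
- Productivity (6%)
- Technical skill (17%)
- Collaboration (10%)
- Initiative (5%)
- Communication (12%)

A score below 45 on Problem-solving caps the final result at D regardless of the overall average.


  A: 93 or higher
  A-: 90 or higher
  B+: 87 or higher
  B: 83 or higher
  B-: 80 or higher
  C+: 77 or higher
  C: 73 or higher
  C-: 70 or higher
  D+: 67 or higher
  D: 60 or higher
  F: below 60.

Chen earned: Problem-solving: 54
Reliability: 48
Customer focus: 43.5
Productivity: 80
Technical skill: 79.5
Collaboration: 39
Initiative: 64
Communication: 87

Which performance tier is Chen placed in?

F

Problem-solving score 54 ≥ 45: minimum met.
Weighted total:
  Problem-solving 54 × 0.1 = 5.4
  Reliability 48 × 0.08 = 3.84
  Customer focus 43.5 × 0.32 = 13.92
  Productivity 80 × 0.06 = 4.8
  Technical skill 79.5 × 0.17 = 13.515
  Collaboration 39 × 0.1 = 3.9
  Initiative 64 × 0.05 = 3.2
  Communication 87 × 0.12 = 10.44
Sum = 59.015
59.015 < 60 → F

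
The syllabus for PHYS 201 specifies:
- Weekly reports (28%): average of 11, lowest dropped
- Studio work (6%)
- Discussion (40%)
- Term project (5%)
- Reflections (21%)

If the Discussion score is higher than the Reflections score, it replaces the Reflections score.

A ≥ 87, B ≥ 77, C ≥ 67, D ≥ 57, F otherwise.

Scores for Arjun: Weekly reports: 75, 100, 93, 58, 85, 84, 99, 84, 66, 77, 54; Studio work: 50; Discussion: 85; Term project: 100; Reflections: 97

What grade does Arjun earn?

Weekly reports: drop 54 → average of remaining 10 = 821/10 = 82.1
Discussion (85) ≤ Reflections (97), so Reflections stays at 97.
Weighted total:
  Weekly reports 82.1 × 0.28 = 22.988
  Studio work 50 × 0.06 = 3
  Discussion 85 × 0.4 = 34
  Term project 100 × 0.05 = 5
  Reflections 97 × 0.21 = 20.37
Sum = 85.358
85.358 is ≥ 77 and < 87 → B

B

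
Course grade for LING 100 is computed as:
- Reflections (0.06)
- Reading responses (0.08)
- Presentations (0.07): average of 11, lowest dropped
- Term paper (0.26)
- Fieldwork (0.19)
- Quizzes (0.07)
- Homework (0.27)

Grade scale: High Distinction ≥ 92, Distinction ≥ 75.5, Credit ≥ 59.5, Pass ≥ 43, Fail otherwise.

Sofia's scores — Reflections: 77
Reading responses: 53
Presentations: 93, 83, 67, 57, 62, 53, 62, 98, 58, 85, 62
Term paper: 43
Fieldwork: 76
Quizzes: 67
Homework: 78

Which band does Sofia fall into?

Presentations: drop 53 → average of remaining 10 = 727/10 = 72.7
Weighted total:
  Reflections 77 × 0.06 = 4.62
  Reading responses 53 × 0.08 = 4.24
  Presentations 72.7 × 0.07 = 5.089
  Term paper 43 × 0.26 = 11.18
  Fieldwork 76 × 0.19 = 14.44
  Quizzes 67 × 0.07 = 4.69
  Homework 78 × 0.27 = 21.06
Sum = 65.319
65.319 is ≥ 59.5 and < 75.5 → Credit

Credit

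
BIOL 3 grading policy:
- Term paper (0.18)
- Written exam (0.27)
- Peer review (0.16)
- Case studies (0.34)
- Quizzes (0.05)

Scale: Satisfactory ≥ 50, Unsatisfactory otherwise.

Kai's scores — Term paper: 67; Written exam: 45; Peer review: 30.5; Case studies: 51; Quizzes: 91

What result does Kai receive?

Satisfactory

Weighted total:
  Term paper 67 × 0.18 = 12.06
  Written exam 45 × 0.27 = 12.15
  Peer review 30.5 × 0.16 = 4.88
  Case studies 51 × 0.34 = 17.34
  Quizzes 91 × 0.05 = 4.55
Sum = 50.98
50.98 ≥ 50 → Satisfactory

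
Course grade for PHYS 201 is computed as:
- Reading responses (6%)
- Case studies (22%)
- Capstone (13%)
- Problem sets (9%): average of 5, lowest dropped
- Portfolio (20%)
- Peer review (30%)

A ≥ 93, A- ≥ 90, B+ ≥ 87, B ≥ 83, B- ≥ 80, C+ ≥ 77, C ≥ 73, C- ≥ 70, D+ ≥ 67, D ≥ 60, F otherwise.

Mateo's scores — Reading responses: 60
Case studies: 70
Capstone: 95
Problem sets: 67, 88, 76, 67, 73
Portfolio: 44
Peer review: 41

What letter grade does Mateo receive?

Problem sets: drop 67 → average of remaining 4 = 304/4 = 76
Weighted total:
  Reading responses 60 × 0.06 = 3.6
  Case studies 70 × 0.22 = 15.4
  Capstone 95 × 0.13 = 12.35
  Problem sets 76 × 0.09 = 6.84
  Portfolio 44 × 0.2 = 8.8
  Peer review 41 × 0.3 = 12.3
Sum = 59.29
59.29 < 60 → F

F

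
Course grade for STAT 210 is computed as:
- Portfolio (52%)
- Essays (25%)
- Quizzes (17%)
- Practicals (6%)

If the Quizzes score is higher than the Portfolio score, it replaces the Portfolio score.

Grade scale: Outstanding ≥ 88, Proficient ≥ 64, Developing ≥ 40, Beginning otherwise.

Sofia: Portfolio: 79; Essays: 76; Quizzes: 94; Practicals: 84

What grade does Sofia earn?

Outstanding

Quizzes (94) > Portfolio (79), so Portfolio counts as 94.
Weighted total:
  Portfolio 94 × 0.52 = 48.88
  Essays 76 × 0.25 = 19
  Quizzes 94 × 0.17 = 15.98
  Practicals 84 × 0.06 = 5.04
Sum = 88.9
88.9 ≥ 88 → Outstanding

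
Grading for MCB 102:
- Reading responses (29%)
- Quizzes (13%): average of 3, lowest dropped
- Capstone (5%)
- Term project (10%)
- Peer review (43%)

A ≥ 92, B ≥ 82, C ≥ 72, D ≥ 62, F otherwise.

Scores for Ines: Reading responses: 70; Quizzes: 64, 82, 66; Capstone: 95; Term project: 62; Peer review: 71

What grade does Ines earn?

D

Quizzes: drop 64 → average of remaining 2 = 148/2 = 74
Weighted total:
  Reading responses 70 × 0.29 = 20.3
  Quizzes 74 × 0.13 = 9.62
  Capstone 95 × 0.05 = 4.75
  Term project 62 × 0.1 = 6.2
  Peer review 71 × 0.43 = 30.53
Sum = 71.4
71.4 is ≥ 62 and < 72 → D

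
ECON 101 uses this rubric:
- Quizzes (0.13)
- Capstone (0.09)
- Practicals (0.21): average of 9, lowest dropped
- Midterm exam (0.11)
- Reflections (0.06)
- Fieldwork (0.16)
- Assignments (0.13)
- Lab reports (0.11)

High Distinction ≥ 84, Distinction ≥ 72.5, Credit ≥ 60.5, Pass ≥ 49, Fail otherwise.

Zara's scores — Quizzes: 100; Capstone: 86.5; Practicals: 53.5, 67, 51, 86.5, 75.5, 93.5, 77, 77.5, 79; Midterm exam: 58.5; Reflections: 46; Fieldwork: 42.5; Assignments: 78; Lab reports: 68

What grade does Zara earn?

Credit

Practicals: drop 51 → average of remaining 8 = 609.5/8 = 76.1875
Weighted total:
  Quizzes 100 × 0.13 = 13
  Capstone 86.5 × 0.09 = 7.785
  Practicals 76.1875 × 0.21 = 15.999375
  Midterm exam 58.5 × 0.11 = 6.435
  Reflections 46 × 0.06 = 2.76
  Fieldwork 42.5 × 0.16 = 6.8
  Assignments 78 × 0.13 = 10.14
  Lab reports 68 × 0.11 = 7.48
Sum = 70.399375
70.399375 is ≥ 60.5 and < 72.5 → Credit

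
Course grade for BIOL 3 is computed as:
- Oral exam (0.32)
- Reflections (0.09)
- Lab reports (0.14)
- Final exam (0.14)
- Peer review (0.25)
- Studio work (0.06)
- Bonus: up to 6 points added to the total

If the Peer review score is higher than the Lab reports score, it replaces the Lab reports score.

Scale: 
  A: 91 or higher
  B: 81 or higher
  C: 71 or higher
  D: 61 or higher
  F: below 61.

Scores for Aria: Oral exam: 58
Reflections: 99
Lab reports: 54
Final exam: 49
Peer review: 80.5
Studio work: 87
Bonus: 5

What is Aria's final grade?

Peer review (80.5) > Lab reports (54), so Lab reports counts as 80.5.
Weighted total:
  Oral exam 58 × 0.32 = 18.56
  Reflections 99 × 0.09 = 8.91
  Lab reports 80.5 × 0.14 = 11.27
  Final exam 49 × 0.14 = 6.86
  Peer review 80.5 × 0.25 = 20.125
  Studio work 87 × 0.06 = 5.22
Sum = 70.945
Bonus: 70.945 + 5 = 75.945
75.945 is ≥ 71 and < 81 → C

C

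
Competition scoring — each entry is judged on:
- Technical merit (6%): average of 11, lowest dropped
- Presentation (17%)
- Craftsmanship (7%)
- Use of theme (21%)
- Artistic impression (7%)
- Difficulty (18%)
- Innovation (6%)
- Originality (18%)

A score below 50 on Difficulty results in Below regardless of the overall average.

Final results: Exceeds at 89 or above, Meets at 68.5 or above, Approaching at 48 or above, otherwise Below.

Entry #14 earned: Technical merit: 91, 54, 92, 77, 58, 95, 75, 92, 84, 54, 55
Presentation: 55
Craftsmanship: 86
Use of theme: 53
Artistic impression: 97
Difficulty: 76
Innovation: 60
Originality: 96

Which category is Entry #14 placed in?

Technical merit: drop 54 → average of remaining 10 = 773/10 = 77.3
Difficulty score 76 ≥ 50: minimum met.
Weighted total:
  Technical merit 77.3 × 0.06 = 4.638
  Presentation 55 × 0.17 = 9.35
  Craftsmanship 86 × 0.07 = 6.02
  Use of theme 53 × 0.21 = 11.13
  Artistic impression 97 × 0.07 = 6.79
  Difficulty 76 × 0.18 = 13.68
  Innovation 60 × 0.06 = 3.6
  Originality 96 × 0.18 = 17.28
Sum = 72.488
72.488 is ≥ 68.5 and < 89 → Meets

Meets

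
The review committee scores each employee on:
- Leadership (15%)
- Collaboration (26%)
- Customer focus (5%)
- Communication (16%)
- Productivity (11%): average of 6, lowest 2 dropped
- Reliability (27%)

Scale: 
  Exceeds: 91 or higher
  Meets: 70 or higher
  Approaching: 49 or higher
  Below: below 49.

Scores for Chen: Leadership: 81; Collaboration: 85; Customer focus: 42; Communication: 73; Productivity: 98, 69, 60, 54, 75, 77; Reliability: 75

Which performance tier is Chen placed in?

Meets

Productivity: drop 54, 60 → average of remaining 4 = 319/4 = 79.75
Weighted total:
  Leadership 81 × 0.15 = 12.15
  Collaboration 85 × 0.26 = 22.1
  Customer focus 42 × 0.05 = 2.1
  Communication 73 × 0.16 = 11.68
  Productivity 79.75 × 0.11 = 8.7725
  Reliability 75 × 0.27 = 20.25
Sum = 77.0525
77.0525 is ≥ 70 and < 91 → Meets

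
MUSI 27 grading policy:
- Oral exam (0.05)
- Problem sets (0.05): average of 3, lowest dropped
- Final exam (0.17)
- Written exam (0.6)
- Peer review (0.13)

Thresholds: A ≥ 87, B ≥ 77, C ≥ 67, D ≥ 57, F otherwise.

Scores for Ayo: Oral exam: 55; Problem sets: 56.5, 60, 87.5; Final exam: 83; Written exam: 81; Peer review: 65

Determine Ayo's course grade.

Problem sets: drop 56.5 → average of remaining 2 = 147.5/2 = 73.75
Weighted total:
  Oral exam 55 × 0.05 = 2.75
  Problem sets 73.75 × 0.05 = 3.6875
  Final exam 83 × 0.17 = 14.11
  Written exam 81 × 0.6 = 48.6
  Peer review 65 × 0.13 = 8.45
Sum = 77.5975
77.5975 is ≥ 77 and < 87 → B

B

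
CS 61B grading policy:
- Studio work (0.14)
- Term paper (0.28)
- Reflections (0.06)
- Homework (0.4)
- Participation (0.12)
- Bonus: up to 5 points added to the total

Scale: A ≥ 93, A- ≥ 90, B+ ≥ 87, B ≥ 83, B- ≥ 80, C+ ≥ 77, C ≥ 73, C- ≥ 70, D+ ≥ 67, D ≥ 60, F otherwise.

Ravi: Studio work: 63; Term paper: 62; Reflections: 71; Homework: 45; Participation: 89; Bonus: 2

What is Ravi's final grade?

D

Weighted total:
  Studio work 63 × 0.14 = 8.82
  Term paper 62 × 0.28 = 17.36
  Reflections 71 × 0.06 = 4.26
  Homework 45 × 0.4 = 18
  Participation 89 × 0.12 = 10.68
Sum = 59.12
Bonus: 59.12 + 2 = 61.12
61.12 is ≥ 60 and < 67 → D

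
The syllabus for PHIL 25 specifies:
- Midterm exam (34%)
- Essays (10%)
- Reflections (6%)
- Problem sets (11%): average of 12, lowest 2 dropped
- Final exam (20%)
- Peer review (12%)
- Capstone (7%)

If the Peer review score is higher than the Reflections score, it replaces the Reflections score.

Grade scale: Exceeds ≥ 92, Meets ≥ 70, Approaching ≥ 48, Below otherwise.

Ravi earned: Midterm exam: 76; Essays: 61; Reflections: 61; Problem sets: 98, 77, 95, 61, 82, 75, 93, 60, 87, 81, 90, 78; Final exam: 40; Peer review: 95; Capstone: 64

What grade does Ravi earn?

Meets

Problem sets: drop 60, 61 → average of remaining 10 = 856/10 = 85.6
Peer review (95) > Reflections (61), so Reflections counts as 95.
Weighted total:
  Midterm exam 76 × 0.34 = 25.84
  Essays 61 × 0.1 = 6.1
  Reflections 95 × 0.06 = 5.7
  Problem sets 85.6 × 0.11 = 9.416
  Final exam 40 × 0.2 = 8
  Peer review 95 × 0.12 = 11.4
  Capstone 64 × 0.07 = 4.48
Sum = 70.936
70.936 is ≥ 70 and < 92 → Meets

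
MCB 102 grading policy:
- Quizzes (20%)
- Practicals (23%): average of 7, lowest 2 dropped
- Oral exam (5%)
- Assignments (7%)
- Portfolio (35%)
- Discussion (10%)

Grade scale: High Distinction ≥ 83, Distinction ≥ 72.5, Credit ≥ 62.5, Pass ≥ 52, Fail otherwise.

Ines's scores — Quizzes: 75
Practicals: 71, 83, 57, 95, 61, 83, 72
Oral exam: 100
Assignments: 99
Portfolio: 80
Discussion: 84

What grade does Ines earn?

Practicals: drop 57, 61 → average of remaining 5 = 404/5 = 80.8
Weighted total:
  Quizzes 75 × 0.2 = 15
  Practicals 80.8 × 0.23 = 18.584
  Oral exam 100 × 0.05 = 5
  Assignments 99 × 0.07 = 6.93
  Portfolio 80 × 0.35 = 28
  Discussion 84 × 0.1 = 8.4
Sum = 81.914
81.914 is ≥ 72.5 and < 83 → Distinction

Distinction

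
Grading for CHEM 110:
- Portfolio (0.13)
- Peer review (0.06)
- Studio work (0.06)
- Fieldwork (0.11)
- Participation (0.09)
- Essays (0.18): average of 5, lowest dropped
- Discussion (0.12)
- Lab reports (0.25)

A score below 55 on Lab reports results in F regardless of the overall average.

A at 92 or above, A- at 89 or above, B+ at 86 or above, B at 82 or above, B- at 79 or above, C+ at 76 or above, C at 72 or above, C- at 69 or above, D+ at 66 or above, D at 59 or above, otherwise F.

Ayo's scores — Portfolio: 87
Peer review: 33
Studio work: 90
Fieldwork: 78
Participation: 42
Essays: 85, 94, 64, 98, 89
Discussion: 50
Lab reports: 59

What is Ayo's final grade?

Essays: drop 64 → average of remaining 4 = 366/4 = 91.5
Lab reports score 59 ≥ 55: minimum met.
Weighted total:
  Portfolio 87 × 0.13 = 11.31
  Peer review 33 × 0.06 = 1.98
  Studio work 90 × 0.06 = 5.4
  Fieldwork 78 × 0.11 = 8.58
  Participation 42 × 0.09 = 3.78
  Essays 91.5 × 0.18 = 16.47
  Discussion 50 × 0.12 = 6
  Lab reports 59 × 0.25 = 14.75
Sum = 68.27
68.27 is ≥ 66 and < 69 → D+

D+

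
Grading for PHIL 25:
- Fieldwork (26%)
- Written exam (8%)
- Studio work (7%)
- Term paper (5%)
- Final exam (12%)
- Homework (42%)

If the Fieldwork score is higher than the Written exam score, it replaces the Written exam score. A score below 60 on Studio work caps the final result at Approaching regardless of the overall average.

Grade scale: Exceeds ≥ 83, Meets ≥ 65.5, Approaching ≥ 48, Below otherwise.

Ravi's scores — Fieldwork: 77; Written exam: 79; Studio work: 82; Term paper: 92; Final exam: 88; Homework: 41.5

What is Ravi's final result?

Fieldwork (77) ≤ Written exam (79), so Written exam stays at 79.
Studio work score 82 ≥ 60: minimum met.
Weighted total:
  Fieldwork 77 × 0.26 = 20.02
  Written exam 79 × 0.08 = 6.32
  Studio work 82 × 0.07 = 5.74
  Term paper 92 × 0.05 = 4.6
  Final exam 88 × 0.12 = 10.56
  Homework 41.5 × 0.42 = 17.43
Sum = 64.67
64.67 is ≥ 48 and < 65.5 → Approaching

Approaching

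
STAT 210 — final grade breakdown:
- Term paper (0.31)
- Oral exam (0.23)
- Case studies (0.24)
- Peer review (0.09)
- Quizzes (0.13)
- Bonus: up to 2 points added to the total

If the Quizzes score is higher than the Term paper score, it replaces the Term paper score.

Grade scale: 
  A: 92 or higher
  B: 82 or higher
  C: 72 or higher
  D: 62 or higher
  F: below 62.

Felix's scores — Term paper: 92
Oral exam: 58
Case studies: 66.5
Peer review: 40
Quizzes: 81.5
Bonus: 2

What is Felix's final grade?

Quizzes (81.5) ≤ Term paper (92), so Term paper stays at 92.
Weighted total:
  Term paper 92 × 0.31 = 28.52
  Oral exam 58 × 0.23 = 13.34
  Case studies 66.5 × 0.24 = 15.96
  Peer review 40 × 0.09 = 3.6
  Quizzes 81.5 × 0.13 = 10.595
Sum = 72.015
Bonus: 72.015 + 2 = 74.015
74.015 is ≥ 72 and < 82 → C

C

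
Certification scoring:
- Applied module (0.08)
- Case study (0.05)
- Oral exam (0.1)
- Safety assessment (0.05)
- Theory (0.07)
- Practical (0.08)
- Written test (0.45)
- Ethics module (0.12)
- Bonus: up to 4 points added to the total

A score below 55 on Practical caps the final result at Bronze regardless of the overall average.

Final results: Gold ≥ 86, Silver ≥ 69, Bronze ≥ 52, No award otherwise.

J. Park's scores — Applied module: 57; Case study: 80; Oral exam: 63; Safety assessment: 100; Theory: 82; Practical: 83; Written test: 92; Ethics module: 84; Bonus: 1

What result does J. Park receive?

Silver

Practical score 83 ≥ 55: minimum met.
Weighted total:
  Applied module 57 × 0.08 = 4.56
  Case study 80 × 0.05 = 4
  Oral exam 63 × 0.1 = 6.3
  Safety assessment 100 × 0.05 = 5
  Theory 82 × 0.07 = 5.74
  Practical 83 × 0.08 = 6.64
  Written test 92 × 0.45 = 41.4
  Ethics module 84 × 0.12 = 10.08
Sum = 83.72
Bonus: 83.72 + 1 = 84.72
84.72 is ≥ 69 and < 86 → Silver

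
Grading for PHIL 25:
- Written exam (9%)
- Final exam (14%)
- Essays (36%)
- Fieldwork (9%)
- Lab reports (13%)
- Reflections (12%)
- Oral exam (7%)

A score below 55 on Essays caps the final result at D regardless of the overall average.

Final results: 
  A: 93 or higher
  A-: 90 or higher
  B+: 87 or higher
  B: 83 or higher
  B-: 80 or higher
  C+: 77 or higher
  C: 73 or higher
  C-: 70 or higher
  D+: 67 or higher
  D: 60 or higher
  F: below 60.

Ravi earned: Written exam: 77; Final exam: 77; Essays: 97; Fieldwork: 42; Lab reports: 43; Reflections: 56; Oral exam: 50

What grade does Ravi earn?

C-

Essays score 97 ≥ 55: minimum met.
Weighted total:
  Written exam 77 × 0.09 = 6.93
  Final exam 77 × 0.14 = 10.78
  Essays 97 × 0.36 = 34.92
  Fieldwork 42 × 0.09 = 3.78
  Lab reports 43 × 0.13 = 5.59
  Reflections 56 × 0.12 = 6.72
  Oral exam 50 × 0.07 = 3.5
Sum = 72.22
72.22 is ≥ 70 and < 73 → C-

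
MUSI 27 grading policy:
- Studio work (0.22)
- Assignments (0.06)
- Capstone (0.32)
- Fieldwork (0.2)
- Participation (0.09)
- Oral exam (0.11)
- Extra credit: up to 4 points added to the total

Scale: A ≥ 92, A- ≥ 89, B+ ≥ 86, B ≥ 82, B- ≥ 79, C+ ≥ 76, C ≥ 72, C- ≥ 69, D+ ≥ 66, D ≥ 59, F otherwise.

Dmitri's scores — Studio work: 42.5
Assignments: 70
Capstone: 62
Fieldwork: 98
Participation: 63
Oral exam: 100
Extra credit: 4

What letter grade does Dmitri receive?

Weighted total:
  Studio work 42.5 × 0.22 = 9.35
  Assignments 70 × 0.06 = 4.2
  Capstone 62 × 0.32 = 19.84
  Fieldwork 98 × 0.2 = 19.6
  Participation 63 × 0.09 = 5.67
  Oral exam 100 × 0.11 = 11
Sum = 69.66
Extra credit: 69.66 + 4 = 73.66
73.66 is ≥ 72 and < 76 → C

C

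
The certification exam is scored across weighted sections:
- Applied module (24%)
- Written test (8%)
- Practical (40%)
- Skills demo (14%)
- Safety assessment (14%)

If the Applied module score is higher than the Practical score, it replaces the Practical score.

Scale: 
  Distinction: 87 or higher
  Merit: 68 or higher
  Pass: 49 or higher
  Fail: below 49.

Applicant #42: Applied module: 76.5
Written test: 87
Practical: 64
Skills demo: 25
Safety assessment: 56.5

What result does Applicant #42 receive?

Applied module (76.5) > Practical (64), so Practical counts as 76.5.
Weighted total:
  Applied module 76.5 × 0.24 = 18.36
  Written test 87 × 0.08 = 6.96
  Practical 76.5 × 0.4 = 30.6
  Skills demo 25 × 0.14 = 3.5
  Safety assessment 56.5 × 0.14 = 7.91
Sum = 67.33
67.33 is ≥ 49 and < 68 → Pass

Pass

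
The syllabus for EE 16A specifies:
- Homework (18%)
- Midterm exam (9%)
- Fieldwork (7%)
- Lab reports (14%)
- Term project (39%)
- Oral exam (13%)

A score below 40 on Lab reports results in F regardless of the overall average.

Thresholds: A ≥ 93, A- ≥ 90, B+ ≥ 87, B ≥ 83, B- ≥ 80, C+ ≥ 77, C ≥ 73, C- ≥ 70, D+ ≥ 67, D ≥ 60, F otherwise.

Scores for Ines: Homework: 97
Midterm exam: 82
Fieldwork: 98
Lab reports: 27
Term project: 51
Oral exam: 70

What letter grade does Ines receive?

F

Lab reports score 27 < 40: minimum not met.
Weighted total:
  Homework 97 × 0.18 = 17.46
  Midterm exam 82 × 0.09 = 7.38
  Fieldwork 98 × 0.07 = 6.86
  Lab reports 27 × 0.14 = 3.78
  Term project 51 × 0.39 = 19.89
  Oral exam 70 × 0.13 = 9.1
Sum = 64.47
Because the Lab reports minimum was not met, the result is F.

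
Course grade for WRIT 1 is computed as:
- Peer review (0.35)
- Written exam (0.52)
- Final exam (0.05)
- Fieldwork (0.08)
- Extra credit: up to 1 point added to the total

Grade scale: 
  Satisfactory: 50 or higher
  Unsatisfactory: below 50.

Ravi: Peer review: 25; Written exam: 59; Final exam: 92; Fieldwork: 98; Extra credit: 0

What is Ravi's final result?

Satisfactory

Weighted total:
  Peer review 25 × 0.35 = 8.75
  Written exam 59 × 0.52 = 30.68
  Final exam 92 × 0.05 = 4.6
  Fieldwork 98 × 0.08 = 7.84
Sum = 51.87
Extra credit: 51.87 + 0 = 51.87
51.87 ≥ 50 → Satisfactory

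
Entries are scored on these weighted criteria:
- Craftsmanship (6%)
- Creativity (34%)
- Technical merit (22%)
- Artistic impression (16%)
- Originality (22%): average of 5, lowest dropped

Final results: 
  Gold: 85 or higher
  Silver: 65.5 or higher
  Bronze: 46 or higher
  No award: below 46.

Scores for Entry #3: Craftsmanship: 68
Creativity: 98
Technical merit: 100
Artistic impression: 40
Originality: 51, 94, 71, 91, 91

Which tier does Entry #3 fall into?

Silver

Originality: drop 51 → average of remaining 4 = 347/4 = 86.75
Weighted total:
  Craftsmanship 68 × 0.06 = 4.08
  Creativity 98 × 0.34 = 33.32
  Technical merit 100 × 0.22 = 22
  Artistic impression 40 × 0.16 = 6.4
  Originality 86.75 × 0.22 = 19.085
Sum = 84.885
84.885 is ≥ 65.5 and < 85 → Silver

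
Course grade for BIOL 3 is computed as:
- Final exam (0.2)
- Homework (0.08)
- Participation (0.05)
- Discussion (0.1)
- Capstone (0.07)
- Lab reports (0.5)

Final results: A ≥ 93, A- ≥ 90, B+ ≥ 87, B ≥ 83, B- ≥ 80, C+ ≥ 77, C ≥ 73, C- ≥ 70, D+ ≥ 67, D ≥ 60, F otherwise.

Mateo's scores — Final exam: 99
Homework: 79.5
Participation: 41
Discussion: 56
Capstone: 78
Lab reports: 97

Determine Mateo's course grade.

Weighted total:
  Final exam 99 × 0.2 = 19.8
  Homework 79.5 × 0.08 = 6.36
  Participation 41 × 0.05 = 2.05
  Discussion 56 × 0.1 = 5.6
  Capstone 78 × 0.07 = 5.46
  Lab reports 97 × 0.5 = 48.5
Sum = 87.77
87.77 is ≥ 87 and < 90 → B+

B+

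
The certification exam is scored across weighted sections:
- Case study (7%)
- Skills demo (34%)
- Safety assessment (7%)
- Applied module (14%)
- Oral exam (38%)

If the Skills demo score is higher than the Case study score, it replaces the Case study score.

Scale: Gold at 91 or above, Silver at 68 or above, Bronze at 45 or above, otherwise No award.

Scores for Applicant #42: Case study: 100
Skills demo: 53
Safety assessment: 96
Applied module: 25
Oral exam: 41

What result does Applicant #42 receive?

Skills demo (53) ≤ Case study (100), so Case study stays at 100.
Weighted total:
  Case study 100 × 0.07 = 7
  Skills demo 53 × 0.34 = 18.02
  Safety assessment 96 × 0.07 = 6.72
  Applied module 25 × 0.14 = 3.5
  Oral exam 41 × 0.38 = 15.58
Sum = 50.82
50.82 is ≥ 45 and < 68 → Bronze

Bronze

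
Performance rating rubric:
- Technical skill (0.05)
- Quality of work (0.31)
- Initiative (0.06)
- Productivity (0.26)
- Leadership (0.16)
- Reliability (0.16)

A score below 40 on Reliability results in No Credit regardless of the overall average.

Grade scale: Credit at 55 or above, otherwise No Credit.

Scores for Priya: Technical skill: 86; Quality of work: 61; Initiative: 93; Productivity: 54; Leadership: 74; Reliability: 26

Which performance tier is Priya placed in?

No Credit

Reliability score 26 < 40: minimum not met.
Weighted total:
  Technical skill 86 × 0.05 = 4.3
  Quality of work 61 × 0.31 = 18.91
  Initiative 93 × 0.06 = 5.58
  Productivity 54 × 0.26 = 14.04
  Leadership 74 × 0.16 = 11.84
  Reliability 26 × 0.16 = 4.16
Sum = 58.83
Because the Reliability minimum was not met, the result is No Credit.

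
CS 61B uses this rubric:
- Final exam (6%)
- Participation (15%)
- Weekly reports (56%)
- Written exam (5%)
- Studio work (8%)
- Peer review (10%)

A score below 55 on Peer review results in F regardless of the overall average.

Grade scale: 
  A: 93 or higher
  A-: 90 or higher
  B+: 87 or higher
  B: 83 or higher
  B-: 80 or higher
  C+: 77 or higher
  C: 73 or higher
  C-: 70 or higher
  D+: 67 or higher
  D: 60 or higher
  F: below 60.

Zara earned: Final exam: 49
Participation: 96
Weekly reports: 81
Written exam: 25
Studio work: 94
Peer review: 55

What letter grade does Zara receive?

Peer review score 55 ≥ 55: minimum met.
Weighted total:
  Final exam 49 × 0.06 = 2.94
  Participation 96 × 0.15 = 14.4
  Weekly reports 81 × 0.56 = 45.36
  Written exam 25 × 0.05 = 1.25
  Studio work 94 × 0.08 = 7.52
  Peer review 55 × 0.1 = 5.5
Sum = 76.97
76.97 is ≥ 73 and < 77 → C

C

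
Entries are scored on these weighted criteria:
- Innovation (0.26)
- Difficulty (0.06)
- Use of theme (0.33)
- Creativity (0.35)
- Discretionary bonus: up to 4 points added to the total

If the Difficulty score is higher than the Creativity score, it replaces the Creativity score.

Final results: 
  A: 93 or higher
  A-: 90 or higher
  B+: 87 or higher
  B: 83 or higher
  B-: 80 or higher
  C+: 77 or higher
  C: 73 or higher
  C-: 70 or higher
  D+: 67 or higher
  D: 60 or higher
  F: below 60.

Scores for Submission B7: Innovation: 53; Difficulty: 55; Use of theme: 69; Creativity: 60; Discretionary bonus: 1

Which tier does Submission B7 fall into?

D

Difficulty (55) ≤ Creativity (60), so Creativity stays at 60.
Weighted total:
  Innovation 53 × 0.26 = 13.78
  Difficulty 55 × 0.06 = 3.3
  Use of theme 69 × 0.33 = 22.77
  Creativity 60 × 0.35 = 21
Sum = 60.85
Discretionary bonus: 60.85 + 1 = 61.85
61.85 is ≥ 60 and < 67 → D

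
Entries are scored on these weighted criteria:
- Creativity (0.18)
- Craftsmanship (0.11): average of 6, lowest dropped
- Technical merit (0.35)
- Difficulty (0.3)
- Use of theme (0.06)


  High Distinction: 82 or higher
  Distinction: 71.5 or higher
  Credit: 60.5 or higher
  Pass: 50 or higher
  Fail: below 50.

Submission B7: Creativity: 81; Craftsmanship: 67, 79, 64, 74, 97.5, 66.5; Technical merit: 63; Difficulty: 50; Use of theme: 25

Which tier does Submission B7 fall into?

Craftsmanship: drop 64 → average of remaining 5 = 384/5 = 76.8
Weighted total:
  Creativity 81 × 0.18 = 14.58
  Craftsmanship 76.8 × 0.11 = 8.448
  Technical merit 63 × 0.35 = 22.05
  Difficulty 50 × 0.3 = 15
  Use of theme 25 × 0.06 = 1.5
Sum = 61.578
61.578 is ≥ 60.5 and < 71.5 → Credit

Credit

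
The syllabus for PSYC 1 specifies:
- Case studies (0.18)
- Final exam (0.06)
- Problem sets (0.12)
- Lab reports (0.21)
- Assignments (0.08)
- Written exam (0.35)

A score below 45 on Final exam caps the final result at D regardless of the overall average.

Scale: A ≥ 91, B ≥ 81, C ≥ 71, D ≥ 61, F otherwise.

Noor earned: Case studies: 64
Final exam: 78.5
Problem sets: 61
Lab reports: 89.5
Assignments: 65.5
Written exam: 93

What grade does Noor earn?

C

Final exam score 78.5 ≥ 45: minimum met.
Weighted total:
  Case studies 64 × 0.18 = 11.52
  Final exam 78.5 × 0.06 = 4.71
  Problem sets 61 × 0.12 = 7.32
  Lab reports 89.5 × 0.21 = 18.795
  Assignments 65.5 × 0.08 = 5.24
  Written exam 93 × 0.35 = 32.55
Sum = 80.135
80.135 is ≥ 71 and < 81 → C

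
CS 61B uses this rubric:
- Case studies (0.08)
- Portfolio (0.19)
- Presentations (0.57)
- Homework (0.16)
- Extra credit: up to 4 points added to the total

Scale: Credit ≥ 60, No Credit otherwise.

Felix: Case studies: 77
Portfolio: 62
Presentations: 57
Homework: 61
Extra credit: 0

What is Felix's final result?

Weighted total:
  Case studies 77 × 0.08 = 6.16
  Portfolio 62 × 0.19 = 11.78
  Presentations 57 × 0.57 = 32.49
  Homework 61 × 0.16 = 9.76
Sum = 60.19
Extra credit: 60.19 + 0 = 60.19
60.19 ≥ 60 → Credit

Credit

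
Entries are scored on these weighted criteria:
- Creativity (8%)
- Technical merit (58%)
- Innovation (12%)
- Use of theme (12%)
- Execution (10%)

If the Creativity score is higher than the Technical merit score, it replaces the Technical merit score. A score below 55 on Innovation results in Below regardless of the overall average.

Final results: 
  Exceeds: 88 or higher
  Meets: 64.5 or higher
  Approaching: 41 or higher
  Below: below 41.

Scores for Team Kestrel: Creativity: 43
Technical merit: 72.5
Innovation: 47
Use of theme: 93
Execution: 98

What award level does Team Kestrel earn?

Creativity (43) ≤ Technical merit (72.5), so Technical merit stays at 72.5.
Innovation score 47 < 55: minimum not met.
Weighted total:
  Creativity 43 × 0.08 = 3.44
  Technical merit 72.5 × 0.58 = 42.05
  Innovation 47 × 0.12 = 5.64
  Use of theme 93 × 0.12 = 11.16
  Execution 98 × 0.1 = 9.8
Sum = 72.09
Because the Innovation minimum was not met, the result is Below.

Below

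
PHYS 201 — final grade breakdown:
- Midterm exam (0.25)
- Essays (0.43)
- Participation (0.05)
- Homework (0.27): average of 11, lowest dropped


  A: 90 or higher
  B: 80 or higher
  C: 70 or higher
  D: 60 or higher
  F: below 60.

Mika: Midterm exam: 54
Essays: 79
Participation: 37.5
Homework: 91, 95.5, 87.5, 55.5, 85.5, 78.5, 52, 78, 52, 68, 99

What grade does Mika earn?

C

Homework: drop 52 → average of remaining 10 = 790.5/10 = 79.05
Weighted total:
  Midterm exam 54 × 0.25 = 13.5
  Essays 79 × 0.43 = 33.97
  Participation 37.5 × 0.05 = 1.875
  Homework 79.05 × 0.27 = 21.3435
Sum = 70.6885
70.6885 is ≥ 70 and < 80 → C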